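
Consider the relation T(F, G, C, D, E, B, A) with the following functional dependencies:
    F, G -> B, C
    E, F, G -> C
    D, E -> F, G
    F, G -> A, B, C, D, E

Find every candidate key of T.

{D, E}⁺ = {A, B, C, D, E, F, G} — all of the relation — so {D, E} is a candidate key.
{F, G}⁺ = {A, B, C, D, E, F, G} — all of the relation — so {F, G} is a candidate key.
No proper subset of any of these is a key, and no other minimal superkey exists.

{D, E}, {F, G}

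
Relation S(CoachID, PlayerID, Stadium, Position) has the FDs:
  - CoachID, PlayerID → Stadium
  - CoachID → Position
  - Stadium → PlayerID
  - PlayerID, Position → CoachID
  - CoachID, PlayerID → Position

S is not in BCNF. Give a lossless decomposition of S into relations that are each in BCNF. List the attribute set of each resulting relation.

Candidate keys of the original relation: {CoachID, PlayerID}, {CoachID, Stadium}, {PlayerID, Position}, {Position, Stadium}.
In {CoachID, PlayerID, Position, Stadium}, {CoachID} is not a superkey ({CoachID}⁺ restricted to this set is {CoachID, Position}), so split on CoachID → Position into {CoachID, Position} and {CoachID, PlayerID, Stadium}.
{CoachID, Position}: every determinant is a superkey — BCNF.
In {CoachID, PlayerID, Stadium}, {Stadium} is not a superkey ({Stadium}⁺ restricted to this set is {PlayerID, Stadium}), so split on Stadium → PlayerID into {PlayerID, Stadium} and {CoachID, Stadium}.
{PlayerID, Stadium}: every determinant is a superkey — BCNF.
{CoachID, Stadium}: every determinant is a superkey — BCNF.

{CoachID, Position}; {CoachID, Stadium}; {PlayerID, Stadium}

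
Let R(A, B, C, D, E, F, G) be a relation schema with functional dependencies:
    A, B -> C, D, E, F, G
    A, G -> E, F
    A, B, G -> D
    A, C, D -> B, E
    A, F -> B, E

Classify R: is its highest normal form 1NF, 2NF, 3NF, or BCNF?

Candidate keys: {A, B}, {A, C, D}, {A, F}, {A, G}. Prime attributes: {A, B, C, D, F, G}.
The left-hand side of every FD is a superkey, so BCNF is satisfied.

BCNF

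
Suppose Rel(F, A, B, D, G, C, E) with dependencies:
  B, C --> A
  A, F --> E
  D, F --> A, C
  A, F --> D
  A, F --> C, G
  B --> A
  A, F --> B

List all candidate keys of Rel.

No FD produces {F}, so it must be in every candidate key.
Closure of {A, F} is {A, B, C, D, E, F, G}, the whole schema; {A, F} is a candidate key.
Closure of {B, F} is {A, B, C, D, E, F, G}, the whole schema; {B, F} is a candidate key.
Closure of {D, F} is {A, B, C, D, E, F, G}, the whole schema; {D, F} is a candidate key.
These are minimal and exhaustive — every other superkey contains one of them.

{A, F}, {B, F}, {D, F}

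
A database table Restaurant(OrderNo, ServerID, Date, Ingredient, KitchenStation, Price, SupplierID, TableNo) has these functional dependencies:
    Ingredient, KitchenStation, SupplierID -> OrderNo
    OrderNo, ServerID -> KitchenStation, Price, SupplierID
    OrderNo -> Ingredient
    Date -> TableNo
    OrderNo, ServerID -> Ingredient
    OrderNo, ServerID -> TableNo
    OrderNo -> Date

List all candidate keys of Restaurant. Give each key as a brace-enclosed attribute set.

{Ingredient, KitchenStation, ServerID, SupplierID}, {OrderNo, ServerID}

No FD produces {ServerID}, so it must be in every candidate key.
Closure of {OrderNo, ServerID} is {Date, Ingredient, KitchenStation, OrderNo, Price, ServerID, SupplierID, TableNo}, the whole schema; {OrderNo, ServerID} is a candidate key.
Closure of {Ingredient, KitchenStation, ServerID, SupplierID} is {Date, Ingredient, KitchenStation, OrderNo, Price, ServerID, SupplierID, TableNo}, the whole schema; {Ingredient, KitchenStation, ServerID, SupplierID} is a candidate key.
These are minimal and exhaustive — every other superkey contains one of them.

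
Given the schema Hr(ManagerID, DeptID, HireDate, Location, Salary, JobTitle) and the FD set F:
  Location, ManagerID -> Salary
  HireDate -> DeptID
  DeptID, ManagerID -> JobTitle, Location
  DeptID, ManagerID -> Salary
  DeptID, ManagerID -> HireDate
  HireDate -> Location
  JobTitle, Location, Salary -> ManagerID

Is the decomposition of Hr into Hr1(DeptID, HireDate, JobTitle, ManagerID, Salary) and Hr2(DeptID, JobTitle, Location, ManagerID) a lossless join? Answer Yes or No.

The shared attributes are {DeptID, JobTitle, ManagerID} and {DeptID, JobTitle, ManagerID}⁺ = {DeptID, HireDate, JobTitle, Location, ManagerID, Salary}.
This includes all of Hr1, so the common attributes are a superkey of Hr1 — the join is lossless.

Yes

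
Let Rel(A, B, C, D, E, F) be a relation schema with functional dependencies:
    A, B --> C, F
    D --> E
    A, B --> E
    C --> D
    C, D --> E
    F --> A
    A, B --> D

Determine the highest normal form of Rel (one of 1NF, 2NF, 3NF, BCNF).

Candidate keys: {A, B}, {B, F}. Prime attributes: {A, B, F}.
For D --> E we have {D}⁺ = {D, E}; {D} is not a superkey, so BCNF fails.
D --> E determines the non-prime attribute {E} from a non-superkey — 3NF is violated.
No proper subset of a key has a non-prime attribute in its closure, so there is no partial dependency; 2NF holds.

2NF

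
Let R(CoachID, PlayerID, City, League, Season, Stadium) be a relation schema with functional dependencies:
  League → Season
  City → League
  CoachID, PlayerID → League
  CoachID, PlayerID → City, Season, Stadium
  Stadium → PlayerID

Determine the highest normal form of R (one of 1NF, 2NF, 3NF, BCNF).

Candidate keys: {CoachID, PlayerID}, {CoachID, Stadium}. Prime attributes: {CoachID, PlayerID, Stadium}.
League → Season: {League}⁺ = {League, Season}, which is not all of the attributes, so the left side is not a superkey — BCNF is violated.
League → Season determines the non-prime attribute {Season} from a non-superkey — 3NF is violated.
No non-prime attribute depends on a proper subset of any candidate key, so 2NF holds.

2NF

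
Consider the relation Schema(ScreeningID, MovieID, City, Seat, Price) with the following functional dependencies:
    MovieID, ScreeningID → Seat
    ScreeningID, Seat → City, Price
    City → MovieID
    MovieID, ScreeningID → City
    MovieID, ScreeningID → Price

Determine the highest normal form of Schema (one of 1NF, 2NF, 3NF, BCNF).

3NF

Candidate keys: {City, ScreeningID}, {MovieID, ScreeningID}, {ScreeningID, Seat}. Prime attributes: {City, MovieID, ScreeningID, Seat}.
For City → MovieID we have {City}⁺ = {City, MovieID}; {City} is not a superkey, so BCNF fails.
But every attribute on its right side ({MovieID}) is prime, and the same holds for every other non-superkey FD, so 3NF still holds.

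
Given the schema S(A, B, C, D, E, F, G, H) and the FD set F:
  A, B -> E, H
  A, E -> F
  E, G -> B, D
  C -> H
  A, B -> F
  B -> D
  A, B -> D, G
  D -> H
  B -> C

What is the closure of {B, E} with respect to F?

{B, C, D, E, H}

Start with {B, E}.
B -> D applies; add {D} → now {B, D, E}.
D -> H applies; add {H} → now {B, D, E, H}.
B -> C applies; add {C} → now {B, C, D, E, H}.
No further FD applies.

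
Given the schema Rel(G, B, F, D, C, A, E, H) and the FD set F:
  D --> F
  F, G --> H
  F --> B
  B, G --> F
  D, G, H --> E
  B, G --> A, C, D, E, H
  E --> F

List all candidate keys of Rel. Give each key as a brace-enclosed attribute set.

Attributes never on any right-hand side: {G} — every candidate key must contain it.
Closure of {B, G} is {A, B, C, D, E, F, G, H}, the whole schema; {B, G} is a candidate key.
Closure of {D, G} is {A, B, C, D, E, F, G, H}, the whole schema; {D, G} is a candidate key.
Closure of {E, G} is {A, B, C, D, E, F, G, H}, the whole schema; {E, G} is a candidate key.
Closure of {F, G} is {A, B, C, D, E, F, G, H}, the whole schema; {F, G} is a candidate key.
No proper subset of any of these is a key, and no other minimal superkey exists.

{B, G}, {D, G}, {E, G}, {F, G}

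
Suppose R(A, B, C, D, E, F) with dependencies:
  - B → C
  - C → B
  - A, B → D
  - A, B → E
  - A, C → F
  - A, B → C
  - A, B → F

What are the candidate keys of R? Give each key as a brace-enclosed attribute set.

{A, B}, {A, C}

No FD produces {A}, so it must be in every candidate key.
{A, B}⁺ = {A, B, C, D, E, F}, which is every attribute, so {A, B} is a candidate key.
{A, C}⁺ = {A, B, C, D, E, F}, which is every attribute, so {A, C} is a candidate key.
These are minimal and exhaustive — every other superkey contains one of them.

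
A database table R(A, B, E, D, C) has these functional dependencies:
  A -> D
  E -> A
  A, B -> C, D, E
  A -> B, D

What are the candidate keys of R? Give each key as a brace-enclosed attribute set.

{A}, {E}

{A}⁺ = {A, B, C, D, E}, which is every attribute, so {A} is a candidate key.
{E}⁺ = {A, B, C, D, E}, which is every attribute, so {E} is a candidate key.
These are minimal and exhaustive — every other superkey contains one of them.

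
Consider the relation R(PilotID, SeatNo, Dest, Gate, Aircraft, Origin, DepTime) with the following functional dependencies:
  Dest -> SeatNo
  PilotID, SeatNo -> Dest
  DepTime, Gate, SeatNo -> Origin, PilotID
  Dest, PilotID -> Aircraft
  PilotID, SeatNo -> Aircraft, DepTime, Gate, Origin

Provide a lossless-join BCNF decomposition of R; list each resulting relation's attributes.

Candidate keys of the original relation: {DepTime, Dest, Gate}, {DepTime, Gate, SeatNo}, {Dest, PilotID}, {PilotID, SeatNo}.
{Aircraft, DepTime, Dest, Gate, Origin, PilotID, SeatNo}: {Dest} determines {Dest, SeatNo} here but is not a superkey — split on Dest -> SeatNo, giving {Dest, SeatNo} and {Aircraft, DepTime, Dest, Gate, Origin, PilotID}.
{Dest, SeatNo} has no BCNF violation.
{Aircraft, DepTime, Dest, Gate, Origin, PilotID} has no BCNF violation.

{Aircraft, DepTime, Dest, Gate, Origin, PilotID}; {Dest, SeatNo}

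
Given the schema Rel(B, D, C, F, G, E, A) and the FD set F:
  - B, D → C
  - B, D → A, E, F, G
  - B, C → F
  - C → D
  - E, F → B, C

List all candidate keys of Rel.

{B, C} is a candidate key since {B, C}⁺ = {A, B, C, D, E, F, G} covers every attribute.
{B, D} is a candidate key since {B, D}⁺ = {A, B, C, D, E, F, G} covers every attribute.
{E, F} is a candidate key since {E, F}⁺ = {A, B, C, D, E, F, G} covers every attribute.
These are minimal and exhaustive — every other superkey contains one of them.

{B, C}, {B, D}, {E, F}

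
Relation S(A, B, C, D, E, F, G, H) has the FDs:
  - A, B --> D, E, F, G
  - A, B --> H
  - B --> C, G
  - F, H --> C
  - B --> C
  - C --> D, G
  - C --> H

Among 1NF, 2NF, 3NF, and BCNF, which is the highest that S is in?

1NF

Candidate key: {A, B}. Prime attributes: {A, B}.
B --> C, G breaks BCNF: {B}⁺ = {B, C, D, G, H}, so {B} is not a superkey.
Because {C, G} are non-prime and the left side of B --> C, G is not a superkey, the relation is not in 3NF.
{B} is a proper subset of the key {A, B}, and {B}⁺ contains the non-prime attributes {C, D, G, H} — a partial dependency, so 2NF is violated.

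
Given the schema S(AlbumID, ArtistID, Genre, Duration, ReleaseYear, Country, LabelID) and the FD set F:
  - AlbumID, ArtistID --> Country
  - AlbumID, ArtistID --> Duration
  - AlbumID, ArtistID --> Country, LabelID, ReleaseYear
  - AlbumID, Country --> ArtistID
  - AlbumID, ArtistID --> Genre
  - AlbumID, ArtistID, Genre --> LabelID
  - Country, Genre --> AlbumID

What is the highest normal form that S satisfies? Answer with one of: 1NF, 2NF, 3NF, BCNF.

Candidate keys: {AlbumID, ArtistID}, {AlbumID, Country}, {Country, Genre}. Prime attributes: {AlbumID, ArtistID, Country, Genre}.
Each dependency's left side is a superkey — BCNF holds.

BCNF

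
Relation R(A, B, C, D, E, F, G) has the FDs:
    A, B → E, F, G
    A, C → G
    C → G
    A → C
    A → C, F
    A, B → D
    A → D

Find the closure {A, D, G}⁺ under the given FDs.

Start with {A, D, G}.
A → C applies; add {C} → now {A, C, D, G}.
A → C, F applies; add {F} → now {A, C, D, F, G}.
No further FD applies.

{A, C, D, F, G}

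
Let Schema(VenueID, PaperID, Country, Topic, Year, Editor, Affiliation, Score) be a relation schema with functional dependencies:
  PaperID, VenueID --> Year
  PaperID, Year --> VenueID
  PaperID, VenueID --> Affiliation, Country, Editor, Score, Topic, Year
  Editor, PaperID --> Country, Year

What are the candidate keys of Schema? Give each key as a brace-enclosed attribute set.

{Editor, PaperID}, {PaperID, VenueID}, {PaperID, Year}

{PaperID} never appears on the right of any FD, so every key must include it.
{Editor, PaperID} is a candidate key since {Editor, PaperID}⁺ = {Affiliation, Country, Editor, PaperID, Score, Topic, VenueID, Year} covers every attribute.
{PaperID, VenueID} is a candidate key since {PaperID, VenueID}⁺ = {Affiliation, Country, Editor, PaperID, Score, Topic, VenueID, Year} covers every attribute.
{PaperID, Year} is a candidate key since {PaperID, Year}⁺ = {Affiliation, Country, Editor, PaperID, Score, Topic, VenueID, Year} covers every attribute.
These are minimal and exhaustive — every other superkey contains one of them.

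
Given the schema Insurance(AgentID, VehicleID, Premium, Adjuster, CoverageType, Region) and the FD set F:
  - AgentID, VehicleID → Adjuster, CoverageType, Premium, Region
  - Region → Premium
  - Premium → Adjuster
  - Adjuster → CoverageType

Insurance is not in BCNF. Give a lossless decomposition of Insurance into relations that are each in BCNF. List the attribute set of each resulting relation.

Candidate key of the original relation: {AgentID, VehicleID}.
In {Adjuster, AgentID, CoverageType, Premium, Region, VehicleID}, {Region} is not a superkey ({Region}⁺ restricted to this set is {Adjuster, CoverageType, Premium, Region}), so split on Region → Adjuster, CoverageType, Premium into {Adjuster, CoverageType, Premium, Region} and {AgentID, Region, VehicleID}.
In {Adjuster, CoverageType, Premium, Region}, {Premium} is not a superkey ({Premium}⁺ restricted to this set is {Adjuster, CoverageType, Premium}), so split on Premium → Adjuster, CoverageType into {Adjuster, CoverageType, Premium} and {Premium, Region}.
In {Adjuster, CoverageType, Premium}, {Adjuster} is not a superkey ({Adjuster}⁺ restricted to this set is {Adjuster, CoverageType}), so split on Adjuster → CoverageType into {Adjuster, CoverageType} and {Adjuster, Premium}.
{Adjuster, CoverageType}: every determinant is a superkey — BCNF.
{Adjuster, Premium}: every determinant is a superkey — BCNF.
{Premium, Region}: every determinant is a superkey — BCNF.
{AgentID, Region, VehicleID}: every determinant is a superkey — BCNF.

{Adjuster, CoverageType}; {Adjuster, Premium}; {AgentID, Region, VehicleID}; {Premium, Region}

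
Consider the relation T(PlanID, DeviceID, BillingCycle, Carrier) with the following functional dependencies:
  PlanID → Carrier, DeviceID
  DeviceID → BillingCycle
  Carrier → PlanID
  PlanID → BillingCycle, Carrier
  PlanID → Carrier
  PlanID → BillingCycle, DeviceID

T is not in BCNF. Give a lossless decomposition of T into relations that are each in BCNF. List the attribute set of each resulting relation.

Candidate keys of the original relation: {Carrier}, {PlanID}.
{BillingCycle, Carrier, DeviceID, PlanID}: {DeviceID} determines {BillingCycle, DeviceID} here but is not a superkey — split on DeviceID → BillingCycle, giving {BillingCycle, DeviceID} and {Carrier, DeviceID, PlanID}.
{BillingCycle, DeviceID} is in BCNF.
{Carrier, DeviceID, PlanID} is in BCNF.

{BillingCycle, DeviceID}; {Carrier, DeviceID, PlanID}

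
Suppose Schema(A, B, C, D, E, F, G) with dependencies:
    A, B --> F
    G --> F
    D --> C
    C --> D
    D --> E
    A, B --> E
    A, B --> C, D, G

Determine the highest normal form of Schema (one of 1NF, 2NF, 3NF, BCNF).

Candidate key: {A, B}. Prime attributes: {A, B}.
G --> F: {G}⁺ = {F, G}, which is not all of the attributes, so the left side is not a superkey — BCNF is violated.
G --> F determines the non-prime attribute {F} from a non-superkey — 3NF is violated.
No non-prime attribute depends on a proper subset of any candidate key, so 2NF holds.

2NF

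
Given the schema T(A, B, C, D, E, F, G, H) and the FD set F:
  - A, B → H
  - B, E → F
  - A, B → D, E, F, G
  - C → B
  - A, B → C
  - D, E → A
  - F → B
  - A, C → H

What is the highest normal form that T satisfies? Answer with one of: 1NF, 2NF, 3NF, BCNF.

Candidate keys: {A, B}, {A, C}, {A, F}, {B, D, E}, {C, D, E}, {D, E, F}. Prime attributes: {A, B, C, D, E, F}.
B, E → F: {B, E}⁺ = {B, E, F}, which is not all of the attributes, so the left side is not a superkey — BCNF is violated.
But every attribute on its right side ({F}) is prime, and the same holds for every other non-superkey FD, so 3NF still holds.

3NF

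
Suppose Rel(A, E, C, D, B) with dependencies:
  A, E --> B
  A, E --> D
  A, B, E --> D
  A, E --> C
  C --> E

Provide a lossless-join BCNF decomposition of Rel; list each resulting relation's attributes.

{A, B, C, D}; {C, E}

Candidate keys of the original relation: {A, C}, {A, E}.
In {A, B, C, D, E}, {C} is not a superkey ({C}⁺ restricted to this set is {C, E}), so split on C --> E into {C, E} and {A, B, C, D}.
{C, E}: every determinant is a superkey — BCNF.
{A, B, C, D}: every determinant is a superkey — BCNF.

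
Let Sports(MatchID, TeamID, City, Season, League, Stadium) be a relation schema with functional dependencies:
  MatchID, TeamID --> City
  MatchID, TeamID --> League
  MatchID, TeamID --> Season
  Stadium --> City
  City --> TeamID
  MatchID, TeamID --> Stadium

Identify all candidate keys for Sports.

{City, MatchID}, {MatchID, Stadium}, {MatchID, TeamID}

No FD produces {MatchID}, so it must be in every candidate key.
{City, MatchID} is a candidate key since {City, MatchID}⁺ = {City, League, MatchID, Season, Stadium, TeamID} covers every attribute.
{MatchID, Stadium} is a candidate key since {MatchID, Stadium}⁺ = {City, League, MatchID, Season, Stadium, TeamID} covers every attribute.
{MatchID, TeamID} is a candidate key since {MatchID, TeamID}⁺ = {City, League, MatchID, Season, Stadium, TeamID} covers every attribute.
These are minimal and exhaustive — every other superkey contains one of them.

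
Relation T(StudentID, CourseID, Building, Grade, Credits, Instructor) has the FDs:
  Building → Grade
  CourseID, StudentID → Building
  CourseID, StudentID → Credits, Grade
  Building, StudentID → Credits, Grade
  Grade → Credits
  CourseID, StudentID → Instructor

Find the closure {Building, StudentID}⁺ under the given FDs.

{Building, Credits, Grade, StudentID}

Start with {Building, StudentID}.
Building → Grade applies; add {Grade} → now {Building, Grade, StudentID}.
Building, StudentID → Credits, Grade applies; add {Credits} → now {Building, Credits, Grade, StudentID}.
No further FD applies.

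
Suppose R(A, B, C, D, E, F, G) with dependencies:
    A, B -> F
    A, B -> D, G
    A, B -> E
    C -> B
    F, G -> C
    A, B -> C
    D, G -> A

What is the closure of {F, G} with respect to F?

Start with {F, G}.
F, G -> C applies; add {C} → now {C, F, G}.
C -> B applies; add {B} → now {B, C, F, G}.
No further FD applies.

{B, C, F, G}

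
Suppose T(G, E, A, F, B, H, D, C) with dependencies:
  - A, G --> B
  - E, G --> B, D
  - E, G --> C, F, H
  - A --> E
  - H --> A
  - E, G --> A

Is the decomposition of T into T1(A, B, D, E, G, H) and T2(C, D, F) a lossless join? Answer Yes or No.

No

Common attributes: {D}; their closure is {D}.
Neither T1 nor T2 is contained in that closure, so the decomposition is lossy.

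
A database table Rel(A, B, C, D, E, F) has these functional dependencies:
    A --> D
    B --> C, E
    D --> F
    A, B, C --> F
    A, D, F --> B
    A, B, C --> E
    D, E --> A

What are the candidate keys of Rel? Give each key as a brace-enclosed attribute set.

{A}⁺ = {A, B, C, D, E, F} — all of the relation — so {A} is a candidate key.
{B, D}⁺ = {A, B, C, D, E, F} — all of the relation — so {B, D} is a candidate key.
{D, E}⁺ = {A, B, C, D, E, F} — all of the relation — so {D, E} is a candidate key.
Any other superkey properly contains one of these, so there are no further candidate keys.

{A}, {B, D}, {D, E}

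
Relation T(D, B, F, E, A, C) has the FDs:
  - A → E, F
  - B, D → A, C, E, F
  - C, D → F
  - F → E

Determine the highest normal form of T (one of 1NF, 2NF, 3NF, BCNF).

Candidate key: {B, D}. Prime attributes: {B, D}.
A → E, F: {A}⁺ = {A, E, F}, which is not all of the attributes, so the left side is not a superkey — BCNF is violated.
A → E, F has non-prime {E, F} on the right and a non-superkey on the left, so 3NF fails.
No proper subset of a key has a non-prime attribute in its closure, so there is no partial dependency; 2NF holds.

2NF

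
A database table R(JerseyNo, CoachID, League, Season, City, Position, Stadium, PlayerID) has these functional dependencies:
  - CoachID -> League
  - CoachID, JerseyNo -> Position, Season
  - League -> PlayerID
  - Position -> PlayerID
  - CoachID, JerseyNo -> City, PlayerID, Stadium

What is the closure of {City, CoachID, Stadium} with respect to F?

{City, CoachID, League, PlayerID, Stadium}

Start with {City, CoachID, Stadium}.
CoachID -> League applies; add {League} → now {City, CoachID, League, Stadium}.
League -> PlayerID applies; add {PlayerID} → now {City, CoachID, League, PlayerID, Stadium}.
No further FD applies.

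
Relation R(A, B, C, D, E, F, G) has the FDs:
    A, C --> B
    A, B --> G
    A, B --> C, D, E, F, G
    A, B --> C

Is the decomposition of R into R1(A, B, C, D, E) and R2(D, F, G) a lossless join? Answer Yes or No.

No

R1 ∩ R2 = {D}; its closure under F is {D}.
R1 ⊄ {D} and R2 ⊄ {D}, so the split is lossy.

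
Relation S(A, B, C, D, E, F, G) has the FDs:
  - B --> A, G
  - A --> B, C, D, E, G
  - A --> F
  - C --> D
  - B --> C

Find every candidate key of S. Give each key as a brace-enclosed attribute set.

{A}⁺ = {A, B, C, D, E, F, G} — all of the relation — so {A} is a candidate key.
{B}⁺ = {A, B, C, D, E, F, G} — all of the relation — so {B} is a candidate key.
Any other superkey properly contains one of these, so there are no further candidate keys.

{A}, {B}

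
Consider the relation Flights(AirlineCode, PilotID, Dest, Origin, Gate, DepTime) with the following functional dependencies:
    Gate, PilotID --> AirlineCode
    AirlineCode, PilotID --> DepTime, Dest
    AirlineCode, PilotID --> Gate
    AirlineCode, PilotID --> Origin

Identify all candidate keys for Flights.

{AirlineCode, PilotID}, {Gate, PilotID}

Attributes never on any right-hand side: {PilotID} — every candidate key must contain it.
Closure of {AirlineCode, PilotID} is {AirlineCode, DepTime, Dest, Gate, Origin, PilotID}, the whole schema; {AirlineCode, PilotID} is a candidate key.
Closure of {Gate, PilotID} is {AirlineCode, DepTime, Dest, Gate, Origin, PilotID}, the whole schema; {Gate, PilotID} is a candidate key.
Any other superkey properly contains one of these, so there are no further candidate keys.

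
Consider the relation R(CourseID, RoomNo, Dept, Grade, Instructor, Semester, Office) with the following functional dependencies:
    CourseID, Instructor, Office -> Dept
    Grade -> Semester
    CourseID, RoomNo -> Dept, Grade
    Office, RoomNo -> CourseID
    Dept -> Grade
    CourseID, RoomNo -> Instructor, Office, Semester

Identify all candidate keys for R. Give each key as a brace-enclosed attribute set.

{CourseID, RoomNo}, {Office, RoomNo}

No FD produces {RoomNo}, so it must be in every candidate key.
Closure of {CourseID, RoomNo} is {CourseID, Dept, Grade, Instructor, Office, RoomNo, Semester}, the whole schema; {CourseID, RoomNo} is a candidate key.
Closure of {Office, RoomNo} is {CourseID, Dept, Grade, Instructor, Office, RoomNo, Semester}, the whole schema; {Office, RoomNo} is a candidate key.
Any other superkey properly contains one of these, so there are no further candidate keys.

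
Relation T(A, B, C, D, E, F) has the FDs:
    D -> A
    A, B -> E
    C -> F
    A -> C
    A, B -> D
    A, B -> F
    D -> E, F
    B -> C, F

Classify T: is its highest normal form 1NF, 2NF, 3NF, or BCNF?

1NF

Candidate keys: {A, B}, {B, D}. Prime attributes: {A, B, D}.
D -> A breaks BCNF: {D}⁺ = {A, C, D, E, F}, so {D} is not a superkey.
Because {F} is non-prime and the left side of C -> F is not a superkey, the relation is not in 3NF.
The proper key subset {A} of {A, B} determines non-prime {C, F}, so the relation is not even in 2NF.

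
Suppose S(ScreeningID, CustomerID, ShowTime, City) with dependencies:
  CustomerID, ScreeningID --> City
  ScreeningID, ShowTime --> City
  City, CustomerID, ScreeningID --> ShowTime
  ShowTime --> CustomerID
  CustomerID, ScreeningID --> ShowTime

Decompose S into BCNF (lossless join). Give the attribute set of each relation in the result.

Candidate keys of the original relation: {CustomerID, ScreeningID}, {ScreeningID, ShowTime}.
Within {City, CustomerID, ScreeningID, ShowTime}: {ShowTime}⁺ ∩ {City, CustomerID, ScreeningID, ShowTime} = {CustomerID, ShowTime}, not the whole set, so ShowTime --> CustomerID violates BCNF; decompose into {CustomerID, ShowTime} and {City, ScreeningID, ShowTime}.
{CustomerID, ShowTime} is in BCNF.
{City, ScreeningID, ShowTime} is in BCNF.

{City, ScreeningID, ShowTime}; {CustomerID, ShowTime}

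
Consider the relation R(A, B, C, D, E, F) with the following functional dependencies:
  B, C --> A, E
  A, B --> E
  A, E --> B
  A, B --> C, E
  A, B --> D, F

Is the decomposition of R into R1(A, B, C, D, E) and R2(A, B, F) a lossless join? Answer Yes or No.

Yes

Common attributes: {A, B}; their closure is {A, B, C, D, E, F}.
Since R1 ⊆ {A, B, C, D, E, F}, the intersection is a superkey of R1; the decomposition is lossless.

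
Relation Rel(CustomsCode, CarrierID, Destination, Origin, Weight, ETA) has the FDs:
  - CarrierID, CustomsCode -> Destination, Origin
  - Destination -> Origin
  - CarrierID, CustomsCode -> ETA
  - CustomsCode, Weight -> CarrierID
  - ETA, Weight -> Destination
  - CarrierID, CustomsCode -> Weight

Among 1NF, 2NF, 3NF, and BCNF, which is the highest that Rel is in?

2NF

Candidate keys: {CarrierID, CustomsCode}, {CustomsCode, Weight}. Prime attributes: {CarrierID, CustomsCode, Weight}.
Destination -> Origin: {Destination}⁺ = {Destination, Origin}, which is not all of the attributes, so the left side is not a superkey — BCNF is violated.
Because {Origin} is non-prime and the left side of Destination -> Origin is not a superkey, the relation is not in 3NF.
No non-prime attribute depends on a proper subset of any candidate key, so 2NF holds.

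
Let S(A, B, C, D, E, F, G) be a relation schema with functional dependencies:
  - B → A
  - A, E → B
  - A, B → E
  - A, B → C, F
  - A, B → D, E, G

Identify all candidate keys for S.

{A, E}, {B}

{B} is a candidate key since {B}⁺ = {A, B, C, D, E, F, G} covers every attribute.
{A, E} is a candidate key since {A, E}⁺ = {A, B, C, D, E, F, G} covers every attribute.
No proper subset of any of these is a key, and no other minimal superkey exists.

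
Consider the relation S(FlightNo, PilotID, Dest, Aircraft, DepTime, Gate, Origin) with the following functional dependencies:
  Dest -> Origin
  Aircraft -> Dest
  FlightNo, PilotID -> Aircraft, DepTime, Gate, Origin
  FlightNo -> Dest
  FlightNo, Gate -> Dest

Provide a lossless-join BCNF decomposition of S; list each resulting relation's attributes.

{Aircraft, DepTime, FlightNo, Gate, PilotID}; {Aircraft, Dest}; {Dest, Origin}

Candidate key of the original relation: {FlightNo, PilotID}.
{Aircraft, DepTime, Dest, FlightNo, Gate, Origin, PilotID}: {Dest} determines {Dest, Origin} here but is not a superkey — split on Dest -> Origin, giving {Dest, Origin} and {Aircraft, DepTime, Dest, FlightNo, Gate, PilotID}.
{Dest, Origin} is in BCNF.
{Aircraft, DepTime, Dest, FlightNo, Gate, PilotID}: {Aircraft} determines {Aircraft, Dest} here but is not a superkey — split on Aircraft -> Dest, giving {Aircraft, Dest} and {Aircraft, DepTime, FlightNo, Gate, PilotID}.
{Aircraft, Dest} is in BCNF.
{Aircraft, DepTime, FlightNo, Gate, PilotID} is in BCNF.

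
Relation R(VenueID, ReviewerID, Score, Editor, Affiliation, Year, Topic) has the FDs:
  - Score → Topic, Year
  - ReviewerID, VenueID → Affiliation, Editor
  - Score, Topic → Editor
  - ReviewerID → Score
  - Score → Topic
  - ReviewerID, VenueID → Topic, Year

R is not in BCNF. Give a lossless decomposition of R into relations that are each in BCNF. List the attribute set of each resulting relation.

{Affiliation, ReviewerID, VenueID}; {Editor, Score, Topic, Year}; {ReviewerID, Score}

Candidate key of the original relation: {ReviewerID, VenueID}.
Within {Affiliation, Editor, ReviewerID, Score, Topic, VenueID, Year}: {Score}⁺ ∩ {Affiliation, Editor, ReviewerID, Score, Topic, VenueID, Year} = {Editor, Score, Topic, Year}, not the whole set, so Score → Editor, Topic, Year violates BCNF; decompose into {Editor, Score, Topic, Year} and {Affiliation, ReviewerID, Score, VenueID}.
{Editor, Score, Topic, Year} has no BCNF violation.
Within {Affiliation, ReviewerID, Score, VenueID}: {ReviewerID}⁺ ∩ {Affiliation, ReviewerID, Score, VenueID} = {ReviewerID, Score}, not the whole set, so ReviewerID → Score violates BCNF; decompose into {ReviewerID, Score} and {Affiliation, ReviewerID, VenueID}.
{ReviewerID, Score} has no BCNF violation.
{Affiliation, ReviewerID, VenueID} has no BCNF violation.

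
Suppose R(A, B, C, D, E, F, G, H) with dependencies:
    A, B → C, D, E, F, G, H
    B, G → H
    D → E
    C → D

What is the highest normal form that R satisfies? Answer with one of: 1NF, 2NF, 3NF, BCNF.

Candidate key: {A, B}. Prime attributes: {A, B}.
For B, G → H we have {B, G}⁺ = {B, G, H}; {B, G} is not a superkey, so BCNF fails.
B, G → H has non-prime {H} on the right and a non-superkey on the left, so 3NF fails.
No proper subset of a key has a non-prime attribute in its closure, so there is no partial dependency; 2NF holds.

2NF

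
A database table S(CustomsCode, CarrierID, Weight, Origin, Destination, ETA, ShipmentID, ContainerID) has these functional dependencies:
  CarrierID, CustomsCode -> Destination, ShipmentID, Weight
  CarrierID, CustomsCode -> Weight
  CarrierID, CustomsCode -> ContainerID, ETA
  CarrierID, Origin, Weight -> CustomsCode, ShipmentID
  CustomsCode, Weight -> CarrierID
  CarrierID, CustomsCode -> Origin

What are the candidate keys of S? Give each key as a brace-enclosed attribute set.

{CarrierID, CustomsCode}⁺ = {CarrierID, ContainerID, CustomsCode, Destination, ETA, Origin, ShipmentID, Weight}, which is every attribute, so {CarrierID, CustomsCode} is a candidate key.
{CustomsCode, Weight}⁺ = {CarrierID, ContainerID, CustomsCode, Destination, ETA, Origin, ShipmentID, Weight}, which is every attribute, so {CustomsCode, Weight} is a candidate key.
{CarrierID, Origin, Weight}⁺ = {CarrierID, ContainerID, CustomsCode, Destination, ETA, Origin, ShipmentID, Weight}, which is every attribute, so {CarrierID, Origin, Weight} is a candidate key.
No proper subset of any of these is a key, and no other minimal superkey exists.

{CarrierID, CustomsCode}, {CarrierID, Origin, Weight}, {CustomsCode, Weight}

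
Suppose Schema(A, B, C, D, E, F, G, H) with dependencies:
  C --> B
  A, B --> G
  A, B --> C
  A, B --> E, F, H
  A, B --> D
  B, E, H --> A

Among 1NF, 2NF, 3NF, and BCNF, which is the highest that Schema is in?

Candidate keys: {A, B}, {A, C}, {B, E, H}, {C, E, H}. Prime attributes: {A, B, C, E, H}.
For C --> B we have {C}⁺ = {B, C}; {C} is not a superkey, so BCNF fails.
But every attribute on its right side ({B}) is prime, and the same holds for every other non-superkey FD, so 3NF still holds.

3NF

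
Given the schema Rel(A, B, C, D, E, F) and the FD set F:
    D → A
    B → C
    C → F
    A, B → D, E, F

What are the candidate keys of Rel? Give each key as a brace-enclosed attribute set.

{A, B}, {B, D}

{B} never appears on the right of any FD, so every key must include it.
{A, B} is a candidate key since {A, B}⁺ = {A, B, C, D, E, F} covers every attribute.
{B, D} is a candidate key since {B, D}⁺ = {A, B, C, D, E, F} covers every attribute.
Any other superkey properly contains one of these, so there are no further candidate keys.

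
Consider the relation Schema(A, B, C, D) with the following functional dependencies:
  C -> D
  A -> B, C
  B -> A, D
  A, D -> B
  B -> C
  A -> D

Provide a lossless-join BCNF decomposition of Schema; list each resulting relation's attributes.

Candidate keys of the original relation: {A}, {B}.
In {A, B, C, D}, {C} is not a superkey ({C}⁺ restricted to this set is {C, D}), so split on C -> D into {C, D} and {A, B, C}.
{C, D} has no BCNF violation.
{A, B, C} has no BCNF violation.

{A, B, C}; {C, D}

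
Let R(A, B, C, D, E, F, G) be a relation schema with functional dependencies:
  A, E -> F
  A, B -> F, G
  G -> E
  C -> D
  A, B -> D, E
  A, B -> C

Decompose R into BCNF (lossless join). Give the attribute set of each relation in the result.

Candidate key of the original relation: {A, B}.
In {A, B, C, D, E, F, G}, {A, E} is not a superkey ({A, E}⁺ restricted to this set is {A, E, F}), so split on A, E -> F into {A, E, F} and {A, B, C, D, E, G}.
{A, E, F} is in BCNF.
In {A, B, C, D, E, G}, {G} is not a superkey ({G}⁺ restricted to this set is {E, G}), so split on G -> E into {E, G} and {A, B, C, D, G}.
{E, G} is in BCNF.
In {A, B, C, D, G}, {C} is not a superkey ({C}⁺ restricted to this set is {C, D}), so split on C -> D into {C, D} and {A, B, C, G}.
{C, D} is in BCNF.
{A, B, C, G} is in BCNF.

{A, B, C, G}; {A, E, F}; {C, D}; {E, G}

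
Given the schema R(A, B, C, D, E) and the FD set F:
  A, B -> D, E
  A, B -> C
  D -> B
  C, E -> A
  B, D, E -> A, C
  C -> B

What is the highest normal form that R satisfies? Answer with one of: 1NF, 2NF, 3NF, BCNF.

Candidate keys: {A, B}, {A, C}, {A, D}, {C, E}, {D, E}. Prime attributes: {A, B, C, D, E}.
D -> B breaks BCNF: {D}⁺ = {B, D}, so {D} is not a superkey.
Since {B} ⊆ prime attributes and every other non-superkey FD also has a prime right side, the schema is in 3NF.

3NF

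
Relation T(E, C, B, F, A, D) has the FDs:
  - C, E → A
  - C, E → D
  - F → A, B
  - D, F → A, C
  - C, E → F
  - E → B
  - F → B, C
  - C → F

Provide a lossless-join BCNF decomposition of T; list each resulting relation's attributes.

Candidate keys of the original relation: {C, E}, {E, F}.
Within {A, B, C, D, E, F}: {F}⁺ ∩ {A, B, C, D, E, F} = {A, B, C, F}, not the whole set, so F → A, B, C violates BCNF; decompose into {A, B, C, F} and {D, E, F}.
{A, B, C, F} has no BCNF violation.
{D, E, F} has no BCNF violation.

{A, B, C, F}; {D, E, F}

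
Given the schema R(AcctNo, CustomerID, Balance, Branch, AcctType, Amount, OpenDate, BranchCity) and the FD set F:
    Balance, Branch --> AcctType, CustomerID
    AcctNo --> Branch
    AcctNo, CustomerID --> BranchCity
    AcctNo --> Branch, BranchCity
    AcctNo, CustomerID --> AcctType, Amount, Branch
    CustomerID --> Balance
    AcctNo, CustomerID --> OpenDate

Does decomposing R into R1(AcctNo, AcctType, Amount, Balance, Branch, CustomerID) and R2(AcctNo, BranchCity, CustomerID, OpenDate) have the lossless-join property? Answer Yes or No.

Yes

R1 ∩ R2 = {AcctNo, CustomerID}; its closure under F is {AcctNo, AcctType, Amount, Balance, Branch, BranchCity, CustomerID, OpenDate}.
R1 is contained in that closure, so R1 ∩ R2 --> R1 holds and the join is lossless.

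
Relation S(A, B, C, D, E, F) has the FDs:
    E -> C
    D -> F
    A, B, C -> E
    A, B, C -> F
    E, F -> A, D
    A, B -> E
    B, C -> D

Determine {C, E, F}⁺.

{A, C, D, E, F}

Start with {C, E, F}.
E, F -> A, D applies; add {A, D} → now {A, C, D, E, F}.
No further FD applies.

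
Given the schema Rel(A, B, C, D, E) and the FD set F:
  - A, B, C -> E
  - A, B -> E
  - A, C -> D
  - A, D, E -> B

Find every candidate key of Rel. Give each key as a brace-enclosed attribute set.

{A, B, C}, {A, C, E}

{A, C} never appear on the right of any FD, so every key must include all of them.
{A, B, C}⁺ = {A, B, C, D, E}, which is every attribute, so {A, B, C} is a candidate key.
{A, C, E}⁺ = {A, B, C, D, E}, which is every attribute, so {A, C, E} is a candidate key.
Any other superkey properly contains one of these, so there are no further candidate keys.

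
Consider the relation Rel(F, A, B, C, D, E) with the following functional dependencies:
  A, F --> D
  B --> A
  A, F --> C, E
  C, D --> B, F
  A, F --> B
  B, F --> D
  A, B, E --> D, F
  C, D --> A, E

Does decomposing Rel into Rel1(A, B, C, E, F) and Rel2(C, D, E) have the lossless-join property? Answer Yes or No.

No

The shared attributes are {C, E} and {C, E}⁺ = {C, E}.
Rel1 ⊄ {C, E} and Rel2 ⊄ {C, E}, so the split is lossy.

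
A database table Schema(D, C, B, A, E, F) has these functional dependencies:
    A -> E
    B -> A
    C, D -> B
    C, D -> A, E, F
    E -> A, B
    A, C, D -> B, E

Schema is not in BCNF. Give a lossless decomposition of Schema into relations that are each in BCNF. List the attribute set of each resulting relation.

{A, B, E}; {A, C, D, F}

Candidate key of the original relation: {C, D}.
{A, B, C, D, E, F}: {A} determines {A, B, E} here but is not a superkey — split on A -> B, E, giving {A, B, E} and {A, C, D, F}.
{A, B, E} has no BCNF violation.
{A, C, D, F} has no BCNF violation.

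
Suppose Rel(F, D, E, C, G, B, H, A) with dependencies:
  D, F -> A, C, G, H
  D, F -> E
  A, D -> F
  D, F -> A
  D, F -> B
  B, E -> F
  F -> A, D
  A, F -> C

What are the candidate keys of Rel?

{A, D}, {B, E}, {F}

{F} is a candidate key since {F}⁺ = {A, B, C, D, E, F, G, H} covers every attribute.
{A, D} is a candidate key since {A, D}⁺ = {A, B, C, D, E, F, G, H} covers every attribute.
{B, E} is a candidate key since {B, E}⁺ = {A, B, C, D, E, F, G, H} covers every attribute.
No proper subset of any of these is a key, and no other minimal superkey exists.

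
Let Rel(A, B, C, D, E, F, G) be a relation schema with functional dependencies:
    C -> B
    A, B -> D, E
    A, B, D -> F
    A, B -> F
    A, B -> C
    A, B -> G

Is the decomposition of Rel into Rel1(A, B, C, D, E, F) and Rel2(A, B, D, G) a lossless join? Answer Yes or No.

Yes

Rel1 ∩ Rel2 = {A, B, D}; its closure under F is {A, B, C, D, E, F, G}.
This includes all of Rel1, so the common attributes are a superkey of Rel1 — the join is lossless.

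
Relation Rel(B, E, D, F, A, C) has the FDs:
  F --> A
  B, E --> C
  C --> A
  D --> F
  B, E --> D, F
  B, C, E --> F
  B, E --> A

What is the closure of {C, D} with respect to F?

{A, C, D, F}

Start with {C, D}.
C --> A applies; add {A} → now {A, C, D}.
D --> F applies; add {F} → now {A, C, D, F}.
No further FD applies.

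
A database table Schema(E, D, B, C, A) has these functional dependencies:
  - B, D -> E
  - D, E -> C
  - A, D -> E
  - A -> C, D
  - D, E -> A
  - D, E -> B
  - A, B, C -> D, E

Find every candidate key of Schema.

{A}, {B, D}, {D, E}

{A}⁺ = {A, B, C, D, E} — all of the relation — so {A} is a candidate key.
{B, D}⁺ = {A, B, C, D, E} — all of the relation — so {B, D} is a candidate key.
{D, E}⁺ = {A, B, C, D, E} — all of the relation — so {D, E} is a candidate key.
Any other superkey properly contains one of these, so there are no further candidate keys.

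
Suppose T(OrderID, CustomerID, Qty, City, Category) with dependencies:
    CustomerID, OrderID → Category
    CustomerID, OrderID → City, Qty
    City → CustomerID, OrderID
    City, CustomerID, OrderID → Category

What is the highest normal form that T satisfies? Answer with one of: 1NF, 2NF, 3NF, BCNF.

Candidate keys: {City}, {CustomerID, OrderID}. Prime attributes: {City, CustomerID, OrderID}.
The left-hand side of every FD is a superkey, so BCNF is satisfied.

BCNF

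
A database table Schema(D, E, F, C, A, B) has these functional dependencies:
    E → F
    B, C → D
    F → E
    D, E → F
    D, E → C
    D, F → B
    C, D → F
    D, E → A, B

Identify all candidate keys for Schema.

{B, C}⁺ = {A, B, C, D, E, F} — all of the relation — so {B, C} is a candidate key.
{C, D}⁺ = {A, B, C, D, E, F} — all of the relation — so {C, D} is a candidate key.
{D, E}⁺ = {A, B, C, D, E, F} — all of the relation — so {D, E} is a candidate key.
{D, F}⁺ = {A, B, C, D, E, F} — all of the relation — so {D, F} is a candidate key.
No proper subset of any of these is a key, and no other minimal superkey exists.

{B, C}, {C, D}, {D, E}, {D, F}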